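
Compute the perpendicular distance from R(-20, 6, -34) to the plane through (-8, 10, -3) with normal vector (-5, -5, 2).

√6

The plane has equation n·(r − (-8, 10, -3)) = 0, i.e. n·r = -16.
Then n·(-20, 6, -34) - (-16) = 18.
|n| = √(25 + 25 + 4) = 3√6, so the distance is |18|/(3√6) = √6.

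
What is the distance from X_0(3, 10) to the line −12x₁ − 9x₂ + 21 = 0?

The normal to the line is n = (−12, −9) with |n| = 15.
|n·X_0 − (-21)| = |-126 − (-21)| = 105, so the distance is 105/15 = 7.

7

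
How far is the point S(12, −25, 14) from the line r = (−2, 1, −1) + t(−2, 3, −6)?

Direction vector d = (−2, 3, −6).
AP = (14, −26, 15); AP·d = -196, |AP|² = 1097, |d|² = 49.
distance² = |AP|² − (AP·d)²/|d|² = 1097 − 38416/49 = 313, so the distance is √313.

√313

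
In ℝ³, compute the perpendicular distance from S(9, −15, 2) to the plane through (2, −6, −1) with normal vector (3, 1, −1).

The plane has equation n·(r − (2, −6, −1)) = 0, i.e. n·r = 1.
d = |3·9 + 1·(-15) + (-1)·2 − 1| / √(9 + 1 + 1) = |9| / √11 = 9/√11.

9/√11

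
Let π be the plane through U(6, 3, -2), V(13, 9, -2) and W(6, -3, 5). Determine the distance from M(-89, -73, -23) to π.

8

UV = (7, 6, 0) and UW = (0, -6, 7), so a normal is n = UV × UW = (42, -49, -42).
Then n·(-89, -73, -23) - 189 = 616.
|n| = √(1764 + 2401 + 1764) = 77, so the distance is |616|/77 = 8.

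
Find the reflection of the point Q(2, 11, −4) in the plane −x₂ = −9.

(2, 7, -4)

With n = (0, −1, 0), the signed offset is (n·Q − (-9))/|n|² = -2/1 = -2.
Q' = Q − 2t·n = (2, 11, −4) − (-4)·(0, −1, 0) = (2, 7, −4).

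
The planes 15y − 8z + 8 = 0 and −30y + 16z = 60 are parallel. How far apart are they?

Divide the second equation by -2 to match normals: 15y − 8z = -30.
With common normal n = (0, 15, −8) (|n| = 17), the distance is |(-8) − (-30)|/|n| = 22/17.

22/17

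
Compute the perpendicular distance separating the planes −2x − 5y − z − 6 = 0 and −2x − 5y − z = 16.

10/√30

With common normal n = (−2, −5, −1) (|n| = √30), the distance is |6 − 16|/|n| = 10/√30.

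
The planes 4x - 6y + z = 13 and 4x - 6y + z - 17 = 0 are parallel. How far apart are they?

4√53/53

With common normal n = (4, -6, 1) (|n| = √53), the distance is |13 − 17|/|n| = 4/√53.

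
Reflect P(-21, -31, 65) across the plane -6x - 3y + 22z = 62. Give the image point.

n = (-6, -3, 22), |n|² = 529, n·P − 62 = 1587, so t = 1587/529 = 3.
Foot F = P − 3·n = (-3, -22, -1); the reflection is 2F − P = (15, -13, -67).

(15, -13, -67)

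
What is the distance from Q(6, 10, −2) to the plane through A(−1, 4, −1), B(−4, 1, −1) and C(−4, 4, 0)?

2/√11

AB = (−3, −3, 0) and AC = (−3, 0, 1), so a normal is n = AB × AC = (−3, 3, −9).
n = (−3, 3, −9); n·P − 24 = 6; |n| = 3√11; distance = 6/(3√11) = 2/√11.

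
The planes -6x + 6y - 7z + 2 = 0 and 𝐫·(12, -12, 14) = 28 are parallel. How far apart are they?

Divide the second equation by -2 to match normals: -6x + 6y - 7z = -14.
With common normal n = (-6, 6, -7) (|n| = 11), the distance is |(-2) − (-14)|/|n| = 12/11.

12/11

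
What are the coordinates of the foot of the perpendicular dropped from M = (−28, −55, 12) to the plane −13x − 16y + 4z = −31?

(11, -7, 0)

The perpendicular from M has direction n = (−13, −16, 4): r = (−28, −55, 12) + λ(−13, −16, 4).
Substitute into the plane: n·(M + λn) = -31 gives 1292 + 441λ = -31, so λ = -3.
Foot = (−28, −55, 12) + (-3)·(−13, −16, 4) = (11, −7, 0).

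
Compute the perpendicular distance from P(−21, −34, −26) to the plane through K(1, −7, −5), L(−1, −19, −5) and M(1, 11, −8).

21/√73

KL = (−2, −12, 0) and KM = (0, 18, −3), so a normal is n = KL × KM = (36, −6, −36).
n = (36, −6, −36); n·P − 258 = 126; |n| = 6√73; distance = 126/(6√73) = 21/√73.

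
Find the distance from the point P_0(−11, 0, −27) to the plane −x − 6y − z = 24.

14/√38

n = (−1, −6, −1); n·P − 24 = 14; |n| = √38; distance = 14/√38 = 7√38/19.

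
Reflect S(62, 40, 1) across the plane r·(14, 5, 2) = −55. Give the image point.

With n = (14, 5, 2), the signed offset is (n·S − (-55))/|n|² = 1125/225 = 5.
S' = S − 2t·n = (62, 40, 1) − 10·(14, 5, 2) = (−78, −10, −19).

(-78, -10, -19)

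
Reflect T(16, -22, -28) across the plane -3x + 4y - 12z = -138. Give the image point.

(28, -38, 20)

With n = (-3, 4, -12), the signed offset is (n·T − (-138))/|n|² = 338/169 = 2.
T' = T − 2t·n = (16, -22, -28) − 4·(-3, 4, -12) = (28, -38, 20).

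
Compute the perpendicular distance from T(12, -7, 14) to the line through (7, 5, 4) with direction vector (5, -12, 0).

10

Direction vector d = (5, -12, 0).
AP = (5, -12, 10); AP·d = 169, |AP|² = 269, |d|² = 169.
distance² = |AP|² − (AP·d)²/|d|² = 269 − 28561/169 = 100, so the distance is 10.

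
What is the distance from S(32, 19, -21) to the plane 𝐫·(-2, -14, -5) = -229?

n = (-2, -14, -5); n·P − (-229) = 4; |n| = 15; distance = 4/15.

4/15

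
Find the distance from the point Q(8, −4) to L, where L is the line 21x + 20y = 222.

d = |21·8 + 20·(-4) − 222| / √(441 + 400) = |-134|/29 = 134/29.

134/29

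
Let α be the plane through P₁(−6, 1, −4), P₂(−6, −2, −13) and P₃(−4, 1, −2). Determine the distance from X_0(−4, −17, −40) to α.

16√11/11

P₁P₂ = (0, −3, −9) and P₁P₃ = (2, 0, 2), so a normal is n = P₁P₂ × P₁P₃ = (−6, −18, 6).
n = (−6, −18, 6); n·P − (-6) = 96; |n| = 6√11; distance = 96/(6√11) = 16/√11.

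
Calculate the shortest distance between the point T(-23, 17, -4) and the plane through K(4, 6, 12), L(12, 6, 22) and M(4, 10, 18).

5/√77

KL = (8, 0, 10) and KM = (0, 4, 6), so a normal is n = KL × KM = (-40, -48, 32).
d = |(-40)·(-23) + (-48)·17 + 32·(-4) − (-64)| / √(1600 + 2304 + 1024) = |40| / (8√77) = 5√77/77.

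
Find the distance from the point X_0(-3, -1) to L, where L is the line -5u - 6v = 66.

The normal to the line is n = (-5, -6) with |n| = √61.
|n·X_0 − 66| = |21 − 66| = 45, so the distance is 45/√61 = 45√61/61.

45√61/61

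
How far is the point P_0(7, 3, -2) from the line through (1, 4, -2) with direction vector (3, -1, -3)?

3√2

Direction vector d = (3, -1, -3).
AP = (6, -1, 0); AP·d = 19, |AP|² = 37, |d|² = 19.
distance² = |AP|² − (AP·d)²/|d|² = 37 − 361/19 = 18, so the distance is 3√2.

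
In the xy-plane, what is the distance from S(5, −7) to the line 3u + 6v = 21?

The normal to the line is n = (3, 6) with |n| = 3√5.
|n·S − 21| = |-27 − 21| = 48, so the distance is 48/(3√5) = 16/√5.

16/√5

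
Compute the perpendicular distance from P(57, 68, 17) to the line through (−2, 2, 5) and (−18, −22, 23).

A direction vector is d = (−16, −24, 18).
AP = (59, 66, 12), and AP × d = (1476, −1254, −360).
|AP × d|² = 3880692 and |d|² = 1156, so the distance is √(3880692/1156) = √3357 = 3√373.

3√373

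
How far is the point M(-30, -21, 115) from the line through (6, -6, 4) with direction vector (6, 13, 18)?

3√1009

Direction vector d = (6, 13, 18).
AP = (-36, -15, 111), and AP × d = (-1713, 1314, -378).
|AP × d|² = 4803849 and |d|² = 529, so the distance is √(4803849/529) = √9081 = 3√1009.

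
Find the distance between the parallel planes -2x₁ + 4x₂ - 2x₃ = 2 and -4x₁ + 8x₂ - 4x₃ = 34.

5√6/4

Divide the second equation by 2 to match normals: -2x₁ + 4x₂ - 2x₃ = 17.
Both planes have normal n = (-2, 4, -2), |n| = 2√6. Any point on the first plane is at distance |17 − 2|/|n| = 15/(2√6) = 5√6/4 from the second.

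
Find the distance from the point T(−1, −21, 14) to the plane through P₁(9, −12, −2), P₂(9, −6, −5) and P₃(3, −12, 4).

1

P₁P₂ = (0, 6, −3) and P₁P₃ = (−6, 0, 6), so a normal is n = P₁P₂ × P₁P₃ = (36, 18, 36).
d = |36·(-1) + 18·(-21) + 36·14 − 36| / √(1296 + 324 + 1296) = |54| / 54 = 1.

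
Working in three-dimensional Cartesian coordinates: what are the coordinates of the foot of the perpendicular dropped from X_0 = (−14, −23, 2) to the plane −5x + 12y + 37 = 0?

(-19, -11, 2)

The perpendicular from X_0 has direction n = (−5, 12, 0): r = (−14, −23, 2) + μ(−5, 12, 0).
Substitute into the plane: n·(X_0 + μn) = -37 gives -206 + 169μ = -37, so μ = 1.
Foot = (−14, −23, 2) + 1·(−5, 12, 0) = (−19, −11, 2).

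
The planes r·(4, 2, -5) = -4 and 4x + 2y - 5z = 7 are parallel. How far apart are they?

Both planes have normal n = (4, 2, -5), |n| = 3√5. Any point on the first plane is at distance |7 − (-4)|/|n| = 11/(3√5) = 11√5/15 from the second.

11/(3√5)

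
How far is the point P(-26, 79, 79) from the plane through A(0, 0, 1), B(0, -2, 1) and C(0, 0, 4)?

26

AB = (0, -2, 0) and AC = (0, 0, 3), so a normal is n = AB × AC = (-6, 0, 0).
d = |(-6)·(-26) − 0| / √(36 + 0 + 0) = |156| / 6 = 26.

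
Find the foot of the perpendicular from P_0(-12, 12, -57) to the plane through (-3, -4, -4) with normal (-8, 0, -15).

n = (-8, 0, -15), |n|² = 289, and n·P_0 − 84 = 867.
t = 867/289 = 3, so the foot is P_0 − t·n = (-12, 12, -57) − 3·(-8, 0, -15) = (12, 12, -12).

(12, 12, -12)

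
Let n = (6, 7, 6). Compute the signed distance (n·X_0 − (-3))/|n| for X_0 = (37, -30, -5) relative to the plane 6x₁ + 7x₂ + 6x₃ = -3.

-15/11

n·X_0 − (-3) = -15.
|n| = 11, so the signed distance is -15/11.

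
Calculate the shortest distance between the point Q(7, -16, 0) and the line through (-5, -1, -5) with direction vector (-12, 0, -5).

15

Direction vector d = (-12, 0, -5).
AP = (12, -15, 5), and AP × d = (75, 0, -180).
|AP × d|² = 38025 and |d|² = 169, so the distance is √(38025/169) = √225 = 15.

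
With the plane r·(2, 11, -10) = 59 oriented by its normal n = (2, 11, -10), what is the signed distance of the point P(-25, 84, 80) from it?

n·P − 59 = 15.
|n| = 15, so the signed distance is 15/15 = 1.

1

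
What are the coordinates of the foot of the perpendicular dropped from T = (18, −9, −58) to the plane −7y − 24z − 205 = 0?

(18, 5, -10)

n = (0, −7, −24), |n|² = 625, and n·T − 205 = 1250.
t = 1250/625 = 2, so the foot is T − t·n = (18, −9, −58) − 2·(0, −7, −24) = (18, 5, −10).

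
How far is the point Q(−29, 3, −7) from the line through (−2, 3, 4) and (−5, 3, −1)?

A direction vector is d = (−3, 0, −5).
AP = (−27, 0, −11); AP·d = 136, |AP|² = 850, |d|² = 34.
distance² = |AP|² − (AP·d)²/|d|² = 850 − 18496/34 = 306, so the distance is 3√34.

3√34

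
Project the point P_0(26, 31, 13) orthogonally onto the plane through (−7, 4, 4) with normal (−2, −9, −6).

The perpendicular from P_0 has direction n = (−2, −9, −6): r = (26, 31, 13) + μ(−2, −9, −6).
Substitute into the plane: n·(P_0 + μn) = -46 gives -409 + 121μ = -46, so μ = 3.
Foot = (26, 31, 13) + 3·(−2, −9, −6) = (20, 4, −5).

(20, 4, -5)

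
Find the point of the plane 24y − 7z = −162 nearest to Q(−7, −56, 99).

The perpendicular from Q has direction n = (0, 24, −7): r = (−7, −56, 99) + t(0, 24, −7).
Substitute into the plane: n·(Q + tn) = -162 gives -2037 + 625t = -162, so t = 3.
Foot = (−7, −56, 99) + 3·(0, 24, −7) = (−7, 16, 78).

(-7, 16, 78)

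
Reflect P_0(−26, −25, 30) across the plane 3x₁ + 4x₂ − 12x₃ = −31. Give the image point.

n = (3, 4, −12), |n|² = 169, n·P_0 − (-31) = -507, so t = -507/169 = -3.
Foot F = P_0 − (-3)·n = (−17, −13, −6); the reflection is 2F − P_0 = (−8, −1, −42).

(-8, -1, -42)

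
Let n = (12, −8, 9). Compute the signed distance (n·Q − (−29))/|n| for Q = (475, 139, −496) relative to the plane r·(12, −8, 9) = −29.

n·Q − (-29) = 153.
|n| = 17, so the signed distance is 153/17 = 9.

9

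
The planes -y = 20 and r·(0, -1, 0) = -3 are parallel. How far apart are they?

23

With common normal n = (0, -1, 0) (|n| = 1), the distance is |20 − (-3)|/|n| = 23/1 = 23.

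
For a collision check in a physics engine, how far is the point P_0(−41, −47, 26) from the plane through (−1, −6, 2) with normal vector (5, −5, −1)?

The plane has equation n·(r − (−1, −6, 2)) = 0, i.e. n·r = 23.
d = |5·(-41) + (-5)·(-47) + (-1)·26 − 23| / √(25 + 25 + 1) = |-19| / √51 = 19√51/51.

19/√51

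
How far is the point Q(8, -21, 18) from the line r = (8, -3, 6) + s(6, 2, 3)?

Direction vector d = (6, 2, 3).
AP = (0, -18, 12); AP·d = 0, |AP|² = 468, |d|² = 49.
distance² = |AP|² − (AP·d)²/|d|² = 468 − 0/49 = 468, so the distance is 6√13.

6√13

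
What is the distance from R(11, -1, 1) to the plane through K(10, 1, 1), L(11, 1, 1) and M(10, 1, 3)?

2

KL = (1, 0, 0) and KM = (0, 0, 2), so a normal is n = KL × KM = (0, -2, 0).
d = |(-2)·(-1) − (-2)| / √(0 + 4 + 0) = |4| / 2 = 2.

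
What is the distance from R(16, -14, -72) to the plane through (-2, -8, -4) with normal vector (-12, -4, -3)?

The plane has equation n·(r − (-2, -8, -4)) = 0, i.e. n·r = 68.
Then n·(16, -14, -72) - 68 = 12.
|n| = √(144 + 16 + 9) = 13, so the distance is |12|/13 = 12/13.

12/13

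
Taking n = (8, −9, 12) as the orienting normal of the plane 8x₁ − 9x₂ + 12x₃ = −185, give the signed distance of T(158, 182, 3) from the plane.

-9

n·T − (-185) = -153.
|n| = 17, so the signed distance is -153/17 = -9.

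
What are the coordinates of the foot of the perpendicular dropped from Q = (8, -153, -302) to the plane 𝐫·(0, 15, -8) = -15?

(8, -2721/17, -5070/17)

The perpendicular from Q has direction n = (0, 15, -8): r = (8, -153, -302) + λ(0, 15, -8).
Substitute into the plane: n·(Q + λn) = -15 gives 121 + 289λ = -15, so λ = -8/17.
Foot = (8, -153, -302) + (-8/17)·(0, 15, -8) = (8, -2721/17, -5070/17).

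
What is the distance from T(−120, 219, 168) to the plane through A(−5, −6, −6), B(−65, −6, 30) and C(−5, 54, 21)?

AB = (−60, 0, 36) and AC = (0, 60, 27), so a normal is n = AB × AC = (−2160, 1620, −3600).
Then n·(−120, 219, 168) − 22680 = −13500.
|n| = √(4665600 + 2624400 + 12960000) = 4500, so the distance is |-13500|/4500 = 3.

3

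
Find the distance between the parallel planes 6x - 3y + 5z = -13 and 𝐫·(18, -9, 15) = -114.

Divide the second equation by 3 to match normals: 6x - 3y + 5z = -38.
Both planes have normal n = (6, -3, 5), |n| = √70. Any point on the first plane is at distance |(-38) − (-13)|/|n| = 25/√70 = 5√70/14 from the second.

5√70/14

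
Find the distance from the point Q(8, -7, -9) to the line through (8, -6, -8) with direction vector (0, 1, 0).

Direction vector d = (0, 1, 0).
AP = (0, -1, -1); AP·d = -1, |AP|² = 2, |d|² = 1.
distance² = |AP|² − (AP·d)²/|d|² = 2 − 1/1 = 1, so the distance is 1.

1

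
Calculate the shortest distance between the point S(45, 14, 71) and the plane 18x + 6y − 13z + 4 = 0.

25/23

Normal vector n = (18, 6, −13), and n·(45, 14, 71) − (−4) = −25.
|n| = √(324 + 36 + 169) = 23, so the distance is |-25|/23 = 25/23.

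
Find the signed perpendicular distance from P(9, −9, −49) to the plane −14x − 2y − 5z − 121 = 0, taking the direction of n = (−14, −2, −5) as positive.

16/15

n·P − 121 = 16.
|n| = 15, so the signed distance is 16/15.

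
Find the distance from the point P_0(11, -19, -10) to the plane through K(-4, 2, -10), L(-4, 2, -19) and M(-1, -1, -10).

KL = (0, 0, -9) and KM = (3, -3, 0), so a normal is n = KL × KM = (-27, -27, 0).
Then n·(11, -19, -10) - 54 = 162.
|n| = √(729 + 729 + 0) = 27√2, so the distance is |162|/(27√2) = 3√2.

3√2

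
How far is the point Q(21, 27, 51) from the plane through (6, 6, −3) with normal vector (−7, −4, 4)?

The plane has equation n·(r − (6, 6, −3)) = 0, i.e. n·r = -78.
n = (−7, −4, 4); n·P − (-78) = 27; |n| = 9; distance = 27/9 = 3.

3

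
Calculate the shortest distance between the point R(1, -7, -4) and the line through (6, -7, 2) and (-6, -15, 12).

√61

A direction vector is d = (-12, -8, 10).
AP = (-5, 0, -6), and AP × d = (-48, 122, 40).
|AP × d|² = 18788 and |d|² = 308, so the distance is √(18788/308) = √61.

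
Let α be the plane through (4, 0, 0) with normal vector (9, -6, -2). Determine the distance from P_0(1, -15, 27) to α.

9/11

The plane has equation n·(r − (4, 0, 0)) = 0, i.e. n·r = 36.
Then n·(1, -15, 27) - 36 = 9.
|n| = √(81 + 36 + 4) = 11, so the distance is |9|/11 = 9/11.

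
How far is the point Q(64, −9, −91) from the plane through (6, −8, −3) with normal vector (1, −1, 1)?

The plane has equation n·(r − (6, −8, −3)) = 0, i.e. n·r = 11.
Then n·(64, −9, −91) − 11 = −29.
|n| = √(1 + 1 + 1) = √3, so the distance is |-29|/√3 = 29√3/3.

29/√3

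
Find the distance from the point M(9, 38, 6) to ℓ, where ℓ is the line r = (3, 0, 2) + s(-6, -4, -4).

2√221

Direction vector d = (-6, -4, -4).
AP = (6, 38, 4), and AP × d = (-136, 0, 204).
|AP × d|² = 60112 and |d|² = 68, so the distance is √(60112/68) = √884 = 2√221.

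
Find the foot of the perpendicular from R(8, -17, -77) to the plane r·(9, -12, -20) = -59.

The perpendicular from R has direction n = (9, -12, -20): r = (8, -17, -77) + λ(9, -12, -20).
Substitute into the plane: n·(R + λn) = -59 gives 1816 + 625λ = -59, so λ = -3.
Foot = (8, -17, -77) + (-3)·(9, -12, -20) = (-19, 19, -17).

(-19, 19, -17)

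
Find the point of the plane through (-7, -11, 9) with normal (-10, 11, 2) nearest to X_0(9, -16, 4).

(-1, -5, 6)

n = (-10, 11, 2), |n|² = 225, and n·X_0 − (-33) = -225.
t = -225/225 = -1, so the foot is X_0 − t·n = (9, -16, 4) − (-1)·(-10, 11, 2) = (-1, -5, 6).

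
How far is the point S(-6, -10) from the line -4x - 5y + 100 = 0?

d = |(-4)·(-6) + (-5)·(-10) − (-100)| / √(16 + 25) = |174|/√41 = 174/√41.

174/√41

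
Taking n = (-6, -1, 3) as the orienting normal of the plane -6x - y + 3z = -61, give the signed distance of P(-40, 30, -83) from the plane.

11√46/23

n·P − (-61) = 22.
|n| = √46, so the signed distance is 11√46/23.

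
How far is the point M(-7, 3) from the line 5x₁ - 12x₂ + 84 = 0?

1

d = |5·(-7) + (-12)·3 − (-84)| / √(25 + 144) = |13|/13 = 1.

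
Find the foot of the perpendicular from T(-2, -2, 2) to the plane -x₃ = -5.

n = (0, 0, -1), |n|² = 1, and n·T − (-5) = 3.
t = 3/1 = 3, so the foot is T − t·n = (-2, -2, 2) − 3·(0, 0, -1) = (-2, -2, 5).

(-2, -2, 5)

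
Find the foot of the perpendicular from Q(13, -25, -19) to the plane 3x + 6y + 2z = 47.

(25, -1, -11)

The perpendicular from Q has direction n = (3, 6, 2): r = (13, -25, -19) + λ(3, 6, 2).
Substitute into the plane: n·(Q + λn) = 47 gives -149 + 49λ = 47, so λ = 4.
Foot = (13, -25, -19) + 4·(3, 6, 2) = (25, -1, -11).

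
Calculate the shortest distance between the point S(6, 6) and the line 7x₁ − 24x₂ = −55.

47/25

d = |7·6 + (-24)·6 − (-55)| / √(49 + 576) = |-47|/25 = 47/25.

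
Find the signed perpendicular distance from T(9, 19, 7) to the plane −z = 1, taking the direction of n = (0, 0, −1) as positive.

n·T − 1 = -8.
|n| = 1, so the signed distance is -8/1 = -8.

-8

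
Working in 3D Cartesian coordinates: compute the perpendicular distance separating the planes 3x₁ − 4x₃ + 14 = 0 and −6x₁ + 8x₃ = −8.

Divide the second equation by -2 to match normals: 3x₁ − 4x₃ = 4.
With common normal n = (3, 0, −4) (|n| = 5), the distance is |(-14) − 4|/|n| = 18/5.

18/5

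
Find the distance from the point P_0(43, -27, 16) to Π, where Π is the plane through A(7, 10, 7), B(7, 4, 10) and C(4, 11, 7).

AB = (0, -6, 3) and AC = (-3, 1, 0), so a normal is n = AB × AC = (-3, -9, -18).
d = |(-3)·43 + (-9)·(-27) + (-18)·16 − (-237)| / √(9 + 81 + 324) = |63| / (3√46) = 21√46/46.

21/√46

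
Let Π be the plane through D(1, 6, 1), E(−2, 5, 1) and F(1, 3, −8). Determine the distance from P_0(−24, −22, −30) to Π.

28/√11

DE = (−3, −1, 0) and DF = (0, −3, −9), so a normal is n = DE × DF = (9, −27, 9).
d = |9·(-24) + (-27)·(-22) + 9·(-30) − (-144)| / √(81 + 729 + 81) = |252| / (9√11) = 28/√11.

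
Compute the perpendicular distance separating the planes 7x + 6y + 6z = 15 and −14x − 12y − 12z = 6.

18/11

Divide the second equation by -2 to match normals: 7x + 6y + 6z = -3.
With common normal n = (7, 6, 6) (|n| = 11), the distance is |15 − (-3)|/|n| = 18/11.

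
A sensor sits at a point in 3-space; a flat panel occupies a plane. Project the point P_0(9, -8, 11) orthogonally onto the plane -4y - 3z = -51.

(9, 0, 17)

The perpendicular from P_0 has direction n = (0, -4, -3): r = (9, -8, 11) + t(0, -4, -3).
Substitute into the plane: n·(P_0 + tn) = -51 gives -1 + 25t = -51, so t = -2.
Foot = (9, -8, 11) + (-2)·(0, -4, -3) = (9, 0, 17).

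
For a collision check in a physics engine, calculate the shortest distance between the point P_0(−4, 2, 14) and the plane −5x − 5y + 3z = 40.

12√59/59

Normal vector n = (−5, −5, 3), and n·(−4, 2, 14) − 40 = 12.
|n| = √(25 + 25 + 9) = √59, so the distance is |12|/√59 = 12/√59.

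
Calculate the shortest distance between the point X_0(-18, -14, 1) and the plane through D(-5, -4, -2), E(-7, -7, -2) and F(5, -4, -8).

DE = (-2, -3, 0) and DF = (10, 0, -6), so a normal is n = DE × DF = (18, -12, 30).
Then n·(-18, -14, 1) - (-102) = -24.
|n| = √(324 + 144 + 900) = 6√38, so the distance is |-24|/(6√38) = 2√38/19.

4/√38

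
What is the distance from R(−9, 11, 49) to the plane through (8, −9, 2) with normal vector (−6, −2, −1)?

The plane has equation n·(r − (8, −9, 2)) = 0, i.e. n·r = -32.
Then n·(−9, 11, 49) − (−32) = 15.
|n| = √(36 + 4 + 1) = √41, so the distance is |15|/√41 = 15√41/41.

15/√41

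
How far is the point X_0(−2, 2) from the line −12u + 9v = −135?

d = |(-12)·(-2) + 9·2 − (-135)| / √(144 + 81) = |177|/15 = 59/5.

59/5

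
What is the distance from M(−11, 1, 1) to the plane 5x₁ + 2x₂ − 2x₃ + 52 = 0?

3/√33

n = (5, 2, −2); n·P − (-52) = -3; |n| = √33; distance = 3/√33 = √33/11.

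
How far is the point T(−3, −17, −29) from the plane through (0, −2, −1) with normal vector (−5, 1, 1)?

The plane has equation n·(r − (0, −2, −1)) = 0, i.e. n·r = -3.
n = (−5, 1, 1); n·P − (-3) = -28; |n| = 3√3; distance = 28/(3√3) = 28√3/9.

28/(3√3)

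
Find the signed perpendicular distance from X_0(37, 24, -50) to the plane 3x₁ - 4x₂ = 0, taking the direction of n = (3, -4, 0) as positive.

n·X_0 − 0 = 15.
|n| = 5, so the signed distance is 15/5 = 3.

3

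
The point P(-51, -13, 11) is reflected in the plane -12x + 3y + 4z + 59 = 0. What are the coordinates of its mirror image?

With n = (-12, 3, 4), the signed offset is (n·P − (-59))/|n|² = 676/169 = 4.
P' = P − 2t·n = (-51, -13, 11) − 8·(-12, 3, 4) = (45, -37, -21).

(45, -37, -21)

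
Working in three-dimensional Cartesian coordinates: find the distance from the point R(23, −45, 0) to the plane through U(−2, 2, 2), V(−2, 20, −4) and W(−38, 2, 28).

7/23

UV = (0, 18, −6) and UW = (−36, 0, 26), so a normal is n = UV × UW = (468, 216, 648).
Then n·(23, −45, 0) − 792 = 252.
|n| = √(219024 + 46656 + 419904) = 828, so the distance is |252|/828 = 7/23.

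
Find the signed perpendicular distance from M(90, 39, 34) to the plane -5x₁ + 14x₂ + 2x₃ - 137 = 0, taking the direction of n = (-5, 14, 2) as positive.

9/5

n·M − 137 = 27.
|n| = 15, so the signed distance is 27/15 = 9/5.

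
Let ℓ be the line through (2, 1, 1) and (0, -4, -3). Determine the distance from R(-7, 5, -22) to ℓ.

A direction vector is d = (-2, -5, -4).
AP = (-9, 4, -23), and AP × d = (-131, 10, 53).
|AP × d|² = 20070 and |d|² = 45, so the distance is √(20070/45) = √446.

√446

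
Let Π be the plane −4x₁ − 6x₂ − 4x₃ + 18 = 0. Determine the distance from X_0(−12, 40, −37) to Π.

13√17/17

Normal vector n = (−4, −6, −4), and n·(−12, 40, −37) − (−18) = −26.
|n| = √(16 + 36 + 16) = 2√17, so the distance is |-26|/(2√17) = 13/√17.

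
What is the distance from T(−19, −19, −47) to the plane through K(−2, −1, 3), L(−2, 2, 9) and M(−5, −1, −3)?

20/3

KL = (0, 3, 6) and KM = (−3, 0, −6), so a normal is n = KL × KM = (−18, −18, 9).
n = (−18, −18, 9); n·P − 81 = 180; |n| = 27; distance = 180/27 = 20/3.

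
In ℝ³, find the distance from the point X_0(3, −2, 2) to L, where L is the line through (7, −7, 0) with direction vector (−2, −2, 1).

Direction vector d = (−2, −2, 1).
AP = (−4, 5, 2); AP·d = 0, |AP|² = 45, |d|² = 9.
distance² = |AP|² − (AP·d)²/|d|² = 45 − 0/9 = 45, so the distance is 3√5.

3√5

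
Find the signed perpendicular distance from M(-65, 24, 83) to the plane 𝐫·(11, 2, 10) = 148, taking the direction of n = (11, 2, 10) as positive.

n·M − 148 = 15.
|n| = 15, so the signed distance is 15/15 = 1.

1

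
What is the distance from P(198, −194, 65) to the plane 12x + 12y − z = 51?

Normal vector n = (12, 12, −1), and n·(198, −194, 65) − 51 = −68.
|n| = √(144 + 144 + 1) = 17, so the distance is |-68|/17 = 4.

4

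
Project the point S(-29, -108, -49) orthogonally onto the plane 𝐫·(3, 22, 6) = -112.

(-14, 2, -19)

The perpendicular from S has direction n = (3, 22, 6): r = (-29, -108, -49) + λ(3, 22, 6).
Substitute into the plane: n·(S + λn) = -112 gives -2757 + 529λ = -112, so λ = 5.
Foot = (-29, -108, -49) + 5·(3, 22, 6) = (-14, 2, -19).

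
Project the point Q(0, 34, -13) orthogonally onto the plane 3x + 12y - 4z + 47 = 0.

n = (3, 12, -4), |n|² = 169, and n·Q − (-47) = 507.
t = 507/169 = 3, so the foot is Q − t·n = (0, 34, -13) − 3·(3, 12, -4) = (-9, -2, -1).

(-9, -2, -1)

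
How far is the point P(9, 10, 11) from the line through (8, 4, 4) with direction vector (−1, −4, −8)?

√5

Direction vector d = (−1, −4, −8).
AP = (1, 6, 7), and AP × d = (−20, 1, 2).
|AP × d|² = 405 and |d|² = 81, so the distance is √(405/81) = √5.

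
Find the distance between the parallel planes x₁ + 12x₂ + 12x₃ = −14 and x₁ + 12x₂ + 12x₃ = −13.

Both planes have normal n = (1, 12, 12), |n| = 17. Any point on the first plane is at distance |(-13) − (-14)|/|n| = 1/17 from the second.

1/17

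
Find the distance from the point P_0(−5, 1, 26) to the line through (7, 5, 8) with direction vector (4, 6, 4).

Direction vector d = (4, 6, 4).
AP = (−12, −4, 18); AP·d = 0, |AP|² = 484, |d|² = 68.
distance² = |AP|² − (AP·d)²/|d|² = 484 − 0/68 = 484, so the distance is 22.

22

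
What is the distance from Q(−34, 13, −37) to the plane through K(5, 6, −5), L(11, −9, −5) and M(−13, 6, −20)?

11/√65

KL = (6, −15, 0) and KM = (−18, 0, −15), so a normal is n = KL × KM = (225, 90, −270).
n = (225, 90, −270); n·P − 3015 = 495; |n| = 45√65; distance = 495/(45√65) = 11√65/65.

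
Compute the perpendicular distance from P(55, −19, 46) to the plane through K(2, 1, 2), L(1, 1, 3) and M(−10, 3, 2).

KL = (−1, 0, 1) and KM = (−12, 2, 0), so a normal is n = KL × KM = (−2, −12, −2).
n = (−2, −12, −2); n·P − (-20) = 46; |n| = 2√38; distance = 46/(2√38) = 23√38/38.

23√38/38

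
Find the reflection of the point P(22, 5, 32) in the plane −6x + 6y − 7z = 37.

n = (−6, 6, −7), |n|² = 121, n·P − 37 = -363, so t = -363/121 = -3.
Foot F = P − (-3)·n = (4, 23, 11); the reflection is 2F − P = (−14, 41, −10).

(-14, 41, -10)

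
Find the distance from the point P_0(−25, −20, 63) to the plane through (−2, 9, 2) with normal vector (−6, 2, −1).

The plane has equation n·(r − (−2, 9, 2)) = 0, i.e. n·r = 28.
Then n·(−25, −20, 63) − 28 = 19.
|n| = √(36 + 4 + 1) = √41, so the distance is |19|/√41 = 19√41/41.

19√41/41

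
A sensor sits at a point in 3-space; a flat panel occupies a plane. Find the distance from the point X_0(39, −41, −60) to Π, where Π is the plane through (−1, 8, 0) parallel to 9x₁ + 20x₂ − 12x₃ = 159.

4

Parallel planes share the normal n = (9, 20, −12); since (−1, 8, 0) lies on the plane, its equation is 9x₁ + 20x₂ − 12x₃ = 151.
Then n·(39, −41, −60) − 151 = 100.
|n| = √(81 + 400 + 144) = 25, so the distance is |100|/25 = 4.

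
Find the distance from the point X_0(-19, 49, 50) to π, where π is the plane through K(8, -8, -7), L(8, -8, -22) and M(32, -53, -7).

KL = (0, 0, -15) and KM = (24, -45, 0), so a normal is n = KL × KM = (-675, -360, 0).
Then n·(-19, 49, 50) - (-2520) = -2295.
|n| = √(455625 + 129600 + 0) = 765, so the distance is |-2295|/765 = 3.

3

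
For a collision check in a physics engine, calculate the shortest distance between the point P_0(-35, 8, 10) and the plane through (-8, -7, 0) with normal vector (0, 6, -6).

The plane has equation n·(r − (-8, -7, 0)) = 0, i.e. n·r = -42.
n = (0, 6, -6); n·P − (-42) = 30; |n| = 6√2; distance = 30/(6√2) = 5√2/2.

5√2/2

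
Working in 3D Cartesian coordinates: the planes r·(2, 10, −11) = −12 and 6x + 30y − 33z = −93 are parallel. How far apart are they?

Divide the second equation by 3 to match normals: 2x + 10y − 11z = -31.
Both planes have normal n = (2, 10, −11), |n| = 15. Any point on the first plane is at distance |(-31) − (-12)|/|n| = 19/15 from the second.

19/15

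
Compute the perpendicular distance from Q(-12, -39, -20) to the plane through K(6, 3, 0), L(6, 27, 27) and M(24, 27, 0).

2/17

KL = (0, 24, 27) and KM = (18, 24, 0), so a normal is n = KL × KM = (-648, 486, -432).
Then n·(-12, -39, -20) - (-2430) = -108.
|n| = √(419904 + 236196 + 186624) = 918, so the distance is |-108|/918 = 2/17.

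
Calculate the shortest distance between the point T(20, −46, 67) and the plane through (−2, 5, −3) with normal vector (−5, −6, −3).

The plane has equation n·(r − (−2, 5, −3)) = 0, i.e. n·r = -11.
d = |(-5)·20 + (-6)·(-46) + (-3)·67 − (-11)| / √(25 + 36 + 9) = |-14| / √70 = 14/√70.

14/√70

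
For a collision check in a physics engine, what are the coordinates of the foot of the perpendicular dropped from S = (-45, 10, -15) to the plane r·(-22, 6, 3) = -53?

(-1, -2, -21)

The perpendicular from S has direction n = (-22, 6, 3): r = (-45, 10, -15) + t(-22, 6, 3).
Substitute into the plane: n·(S + tn) = -53 gives 1005 + 529t = -53, so t = -2.
Foot = (-45, 10, -15) + (-2)·(-22, 6, 3) = (-1, -2, -21).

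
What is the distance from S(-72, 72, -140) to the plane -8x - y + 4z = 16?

n = (-8, -1, 4); n·P − 16 = -72; |n| = 9; distance = 72/9 = 8.

8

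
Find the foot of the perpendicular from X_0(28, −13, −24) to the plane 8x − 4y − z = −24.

The perpendicular from X_0 has direction n = (8, −4, −1): r = (28, −13, −24) + μ(8, −4, −1).
Substitute into the plane: n·(X_0 + μn) = -24 gives 300 + 81μ = -24, so μ = -4.
Foot = (28, −13, −24) + (-4)·(8, −4, −1) = (−4, 3, −20).

(-4, 3, -20)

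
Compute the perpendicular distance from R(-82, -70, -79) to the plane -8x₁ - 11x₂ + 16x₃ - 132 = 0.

n = (-8, -11, 16); n·P − 132 = 30; |n| = 21; distance = 30/21 = 10/7.

10/7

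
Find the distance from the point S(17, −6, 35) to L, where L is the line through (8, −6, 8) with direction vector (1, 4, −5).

Direction vector d = (1, 4, −5).
AP = (9, 0, 27); AP·d = -126, |AP|² = 810, |d|² = 42.
distance² = |AP|² − (AP·d)²/|d|² = 810 − 15876/42 = 432, so the distance is 12√3.

12√3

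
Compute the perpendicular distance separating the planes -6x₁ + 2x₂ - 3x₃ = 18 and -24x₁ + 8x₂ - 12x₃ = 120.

Divide the second equation by 4 to match normals: -6x₁ + 2x₂ - 3x₃ = 30.
Both planes have normal n = (-6, 2, -3), |n| = 7. Any point on the first plane is at distance |30 − 18|/|n| = 12/7 from the second.

12/7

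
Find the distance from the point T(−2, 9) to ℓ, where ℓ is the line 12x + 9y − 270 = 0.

71/5

d = |12·(-2) + 9·9 − 270| / √(144 + 81) = |-213|/15 = 71/5.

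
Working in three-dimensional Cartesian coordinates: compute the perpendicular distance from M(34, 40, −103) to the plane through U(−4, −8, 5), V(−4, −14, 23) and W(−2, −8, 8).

6

UV = (0, −6, 18) and UW = (2, 0, 3), so a normal is n = UV × UW = (−18, 36, 12).
Then n·(34, 40, −103) − (−156) = −252.
|n| = √(324 + 1296 + 144) = 42, so the distance is |-252|/42 = 6.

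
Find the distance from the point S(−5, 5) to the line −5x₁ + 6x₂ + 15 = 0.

d = |(-5)·(-5) + 6·5 − (-15)| / √(25 + 36) = |70|/√61 = 70/√61.

70/√61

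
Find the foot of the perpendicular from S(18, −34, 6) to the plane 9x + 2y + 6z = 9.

n = (9, 2, 6), |n|² = 121, and n·S − 9 = 121.
t = 121/121 = 1, so the foot is S − t·n = (18, −34, 6) − 1·(9, 2, 6) = (9, −36, 0).

(9, -36, 0)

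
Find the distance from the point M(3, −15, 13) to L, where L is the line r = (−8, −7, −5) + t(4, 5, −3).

Direction vector d = (4, 5, −3).
AP = (11, −8, 18); AP·d = -50, |AP|² = 509, |d|² = 50.
distance² = |AP|² − (AP·d)²/|d|² = 509 − 2500/50 = 459, so the distance is 3√51.

3√51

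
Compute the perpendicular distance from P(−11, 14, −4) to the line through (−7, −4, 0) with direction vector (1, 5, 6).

7√6

Direction vector d = (1, 5, 6).
AP = (−4, 18, −4), and AP × d = (128, 20, −38).
|AP × d|² = 18228 and |d|² = 62, so the distance is √(18228/62) = √294 = 7√6.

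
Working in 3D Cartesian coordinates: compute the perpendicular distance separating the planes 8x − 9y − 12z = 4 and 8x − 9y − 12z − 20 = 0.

With common normal n = (8, −9, −12) (|n| = 17), the distance is |4 − 20|/|n| = 16/17.

16/17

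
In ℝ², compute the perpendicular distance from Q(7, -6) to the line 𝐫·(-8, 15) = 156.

The normal to the line is n = (-8, 15) with |n| = 17.
|n·Q − 156| = |-146 − 156| = 302, so the distance is 302/17.

302/17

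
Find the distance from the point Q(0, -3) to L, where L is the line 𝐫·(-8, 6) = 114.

66/5

The normal to the line is n = (-8, 6) with |n| = 10.
|n·Q − 114| = |-18 − 114| = 132, so the distance is 132/10 = 66/5.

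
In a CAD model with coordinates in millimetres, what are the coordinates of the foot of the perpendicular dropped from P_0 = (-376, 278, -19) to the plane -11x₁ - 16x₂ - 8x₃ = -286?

(-2610/7, 1978/7, -117/7)

n = (-11, -16, -8), |n|² = 441, and n·P_0 − (-286) = 126.
t = 126/441 = 2/7, so the foot is P_0 − t·n = (-376, 278, -19) − (2/7)·(-11, -16, -8) = (-2610/7, 1978/7, -117/7).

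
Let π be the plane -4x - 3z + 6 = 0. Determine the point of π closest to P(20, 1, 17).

(0, 1, 2)

n = (-4, 0, -3), |n|² = 25, and n·P − (-6) = -125.
t = -125/25 = -5, so the foot is P − t·n = (20, 1, 17) − (-5)·(-4, 0, -3) = (0, 1, 2).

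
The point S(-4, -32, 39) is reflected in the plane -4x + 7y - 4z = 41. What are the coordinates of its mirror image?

(-44, 38, -1)

With n = (-4, 7, -4), the signed offset is (n·S − 41)/|n|² = -405/81 = -5.
S' = S − 2t·n = (-4, -32, 39) − (-10)·(-4, 7, -4) = (-44, 38, -1).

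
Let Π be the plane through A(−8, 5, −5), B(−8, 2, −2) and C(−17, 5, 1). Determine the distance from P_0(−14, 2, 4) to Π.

AB = (0, −3, 3) and AC = (−9, 0, 6), so a normal is n = AB × AC = (−18, −27, −27).
Then n·(−14, 2, 4) − 144 = −54.
|n| = √(324 + 729 + 729) = 9√22, so the distance is |-54|/(9√22) = 3√22/11.

3√22/11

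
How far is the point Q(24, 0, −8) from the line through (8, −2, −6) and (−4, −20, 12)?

A direction vector is d = (−12, −18, 18).
AP = (16, 2, −2), and AP × d = (0, −264, −264).
|AP × d|² = 139392 and |d|² = 792, so the distance is √(139392/792) = √176 = 4√11.

4√11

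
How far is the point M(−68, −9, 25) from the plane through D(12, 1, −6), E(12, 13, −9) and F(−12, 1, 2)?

DE = (0, 12, −3) and DF = (−24, 0, 8), so a normal is n = DE × DF = (96, 72, 288).
Then n·(−68, −9, 25) − (−504) = 528.
|n| = √(9216 + 5184 + 82944) = 312, so the distance is |528|/312 = 22/13.

22/13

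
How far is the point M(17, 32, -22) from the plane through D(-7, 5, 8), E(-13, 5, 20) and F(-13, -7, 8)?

DE = (-6, 0, 12) and DF = (-6, -12, 0), so a normal is n = DE × DF = (144, -72, 72).
Then n·(17, 32, -22) - (-792) = -648.
|n| = √(20736 + 5184 + 5184) = 72√6, so the distance is |-648|/(72√6) = 3√6/2.

3√6/2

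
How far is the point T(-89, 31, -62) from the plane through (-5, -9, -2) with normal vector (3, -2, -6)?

The plane has equation n·(r − (-5, -9, -2)) = 0, i.e. n·r = 15.
Then n·(-89, 31, -62) - 15 = 28.
|n| = √(9 + 4 + 36) = 7, so the distance is |28|/7 = 4.

4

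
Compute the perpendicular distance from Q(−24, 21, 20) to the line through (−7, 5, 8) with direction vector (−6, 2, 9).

√205

Direction vector d = (−6, 2, 9).
AP = (−17, 16, 12); AP·d = 242, |AP|² = 689, |d|² = 121.
distance² = |AP|² − (AP·d)²/|d|² = 689 − 58564/121 = 205, so the distance is √205.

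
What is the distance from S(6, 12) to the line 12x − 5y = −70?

The normal to the line is n = (12, −5) with |n| = 13.
|n·S − (-70)| = |12 − (-70)| = 82, so the distance is 82/13.

82/13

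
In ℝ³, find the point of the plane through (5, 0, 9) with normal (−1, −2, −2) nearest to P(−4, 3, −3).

(-1, 9, 3)

The perpendicular from P has direction n = (−1, −2, −2): r = (−4, 3, −3) + λ(−1, −2, −2).
Substitute into the plane: n·(P + λn) = -23 gives 4 + 9λ = -23, so λ = -3.
Foot = (−4, 3, −3) + (-3)·(−1, −2, −2) = (−1, 9, 3).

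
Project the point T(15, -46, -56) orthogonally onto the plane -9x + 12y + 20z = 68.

(-12, -10, 4)

n = (-9, 12, 20), |n|² = 625, and n·T − 68 = -1875.
t = -1875/625 = -3, so the foot is T − t·n = (15, -46, -56) − (-3)·(-9, 12, 20) = (-12, -10, 4).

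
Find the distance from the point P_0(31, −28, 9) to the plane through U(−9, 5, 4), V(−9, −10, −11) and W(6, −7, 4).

UV = (0, −15, −15) and UW = (15, −12, 0), so a normal is n = UV × UW = (−180, −225, 225).
n = (−180, −225, 225); n·P − 1395 = 1350; |n| = 45√66; distance = 1350/(45√66) = 5√66/11.

30/√66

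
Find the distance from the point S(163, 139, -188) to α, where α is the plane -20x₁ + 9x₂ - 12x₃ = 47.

8

Normal vector n = (-20, 9, -12), and n·(163, 139, -188) - 47 = 200.
|n| = √(400 + 81 + 144) = 25, so the distance is |200|/25 = 8.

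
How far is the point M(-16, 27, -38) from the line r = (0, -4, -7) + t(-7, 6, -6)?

Direction vector d = (-7, 6, -6).
AP = (-16, 31, -31); AP·d = 484, |AP|² = 2178, |d|² = 121.
distance² = |AP|² − (AP·d)²/|d|² = 2178 − 234256/121 = 242, so the distance is 11√2.

11√2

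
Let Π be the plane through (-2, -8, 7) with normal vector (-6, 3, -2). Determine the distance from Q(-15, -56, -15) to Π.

22/7

The plane has equation n·(r − (-2, -8, 7)) = 0, i.e. n·r = -26.
n = (-6, 3, -2); n·P − (-26) = -22; |n| = 7; distance = 22/7.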